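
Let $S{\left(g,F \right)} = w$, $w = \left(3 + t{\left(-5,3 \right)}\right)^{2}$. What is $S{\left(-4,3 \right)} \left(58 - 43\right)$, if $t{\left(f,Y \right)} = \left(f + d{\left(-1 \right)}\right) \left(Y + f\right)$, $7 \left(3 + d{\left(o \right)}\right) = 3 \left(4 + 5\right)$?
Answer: $\frac{93615}{49} \approx 1910.5$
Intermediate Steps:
$d{\left(o \right)} = \frac{6}{7}$ ($d{\left(o \right)} = -3 + \frac{3 \left(4 + 5\right)}{7} = -3 + \frac{3 \cdot 9}{7} = -3 + \frac{1}{7} \cdot 27 = -3 + \frac{27}{7} = \frac{6}{7}$)
$t{\left(f,Y \right)} = \left(\frac{6}{7} + f\right) \left(Y + f\right)$ ($t{\left(f,Y \right)} = \left(f + \frac{6}{7}\right) \left(Y + f\right) = \left(\frac{6}{7} + f\right) \left(Y + f\right)$)
$w = \frac{6241}{49}$ ($w = \left(3 + \left(\left(-5\right)^{2} + \frac{6}{7} \cdot 3 + \frac{6}{7} \left(-5\right) + 3 \left(-5\right)\right)\right)^{2} = \left(3 + \left(25 + \frac{18}{7} - \frac{30}{7} - 15\right)\right)^{2} = \left(3 + \frac{58}{7}\right)^{2} = \left(\frac{79}{7}\right)^{2} = \frac{6241}{49} \approx 127.37$)
$S{\left(g,F \right)} = \frac{6241}{49}$
$S{\left(-4,3 \right)} \left(58 - 43\right) = \frac{6241 \left(58 - 43\right)}{49} = \frac{6241}{49} \cdot 15 = \frac{93615}{49}$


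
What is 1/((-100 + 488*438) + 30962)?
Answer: 1/244606 ≈ 4.0882e-6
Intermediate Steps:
1/((-100 + 488*438) + 30962) = 1/((-100 + 213744) + 30962) = 1/(213644 + 30962) = 1/244606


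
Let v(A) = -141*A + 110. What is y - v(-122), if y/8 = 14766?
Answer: 100816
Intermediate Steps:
v(A) = 110 - 141*A
y = 118128 (y = 8*14766 = 118128)
y - v(-122) = 118128 - (110 - 141*(-122)) = 118128 - (110 + 17202) = 118128 - 1*17312 = 118128 - 17312 = 100816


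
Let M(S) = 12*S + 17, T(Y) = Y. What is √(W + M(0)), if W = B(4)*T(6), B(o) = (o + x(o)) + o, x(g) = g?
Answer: √89 ≈ 9.4340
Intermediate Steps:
B(o) = 3*o (B(o) = (o + o) + o = 2*o + o = 3*o)
M(S) = 17 + 12*S
W = 72 (W = (3*4)*6 = 12*6 = 72)
√(W + M(0)) = √(72 + (17 + 12*0)) = √(72 + (17 + 0)) = √(72 + 17) = √89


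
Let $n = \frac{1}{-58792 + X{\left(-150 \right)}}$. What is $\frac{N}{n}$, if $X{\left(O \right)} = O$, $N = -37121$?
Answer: $2187985982$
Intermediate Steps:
$n = - \frac{1}{58942}$ ($n = \frac{1}{-58792 - 150} = \frac{1}{-58942} = - \frac{1}{58942} \approx -1.6966 \cdot 10^{-5}$)
$\frac{N}{n} = - \frac{37121}{- \frac{1}{58942}} = \left(-37121\right) \left(-58942\right) = 2187985982$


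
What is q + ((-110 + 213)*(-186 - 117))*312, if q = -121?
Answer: -9737329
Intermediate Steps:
q + ((-110 + 213)*(-186 - 117))*312 = -121 + ((-110 + 213)*(-186 - 117))*312 = -121 + (103*(-303))*312 = -121 - 31209*312 = -121 - 9737208 = -9737329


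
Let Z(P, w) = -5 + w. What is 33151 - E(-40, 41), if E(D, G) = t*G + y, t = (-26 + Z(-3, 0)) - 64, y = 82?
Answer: 36964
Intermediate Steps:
t = -95 (t = (-26 + (-5 + 0)) - 64 = (-26 - 5) - 64 = -31 - 64 = -95)
E(D, G) = 82 - 95*G (E(D, G) = -95*G + 82 = 82 - 95*G)
33151 - E(-40, 41) = 33151 - (82 - 95*41) = 33151 - (82 - 3895) = 33151 - 1*(-3813) = 33151 + 3813 = 36964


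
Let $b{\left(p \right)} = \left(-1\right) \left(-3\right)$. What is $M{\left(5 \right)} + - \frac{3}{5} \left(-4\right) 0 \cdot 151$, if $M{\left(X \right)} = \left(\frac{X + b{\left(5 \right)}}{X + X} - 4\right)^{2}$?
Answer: $\frac{256}{25} \approx 10.24$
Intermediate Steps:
$b{\left(p \right)} = 3$
$M{\left(X \right)} = \left(-4 + \frac{3 + X}{2 X}\right)^{2}$ ($M{\left(X \right)} = \left(\frac{X + 3}{X + X} - 4\right)^{2} = \left(\frac{3 + X}{2 X} - 4\right)^{2} = \left(-4 + \frac{3 + X}{2 X}\right)^{2}$)
$M{\left(5 \right)} + - \frac{3}{5} \left(-4\right) 0 \cdot 151 = \frac{\left(-3 + 7 \cdot 5\right)^{2}}{4 \cdot 25} + - \frac{3}{5} \left(-4\right) 0 \cdot 151 = \frac{1}{4} \cdot \frac{1}{25} \left(-3 + 35\right)^{2} + \left(-3\right) \frac{1}{5} \left(-4\right) 0 \cdot 151 = \frac{1}{4} \cdot \frac{1}{25} \cdot 32^{2} + \left(- \frac{3}{5}\right) \left(-4\right) 0 \cdot 151 = \frac{1}{4} \cdot \frac{1}{25} \cdot 1024 + \frac{12}{5} \cdot 0 \cdot 151 = \frac{256}{25} + 0 \cdot 151 = \frac{256}{25} + 0 = \frac{256}{25}$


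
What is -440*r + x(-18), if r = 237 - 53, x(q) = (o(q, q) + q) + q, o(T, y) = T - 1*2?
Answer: -81016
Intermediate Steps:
o(T, y) = -2 + T (o(T, y) = T - 2 = -2 + T)
x(q) = -2 + 3*q (x(q) = ((-2 + q) + q) + q = (-2 + 2*q) + q = -2 + 3*q)
r = 184
-440*r + x(-18) = -440*184 + (-2 + 3*(-18)) = -80960 + (-2 - 54) = -80960 - 56 = -81016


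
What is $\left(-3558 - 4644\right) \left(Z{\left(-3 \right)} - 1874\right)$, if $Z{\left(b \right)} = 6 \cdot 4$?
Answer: $15173700$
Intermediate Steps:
$Z{\left(b \right)} = 24$
$\left(-3558 - 4644\right) \left(Z{\left(-3 \right)} - 1874\right) = \left(-3558 - 4644\right) \left(24 - 1874\right) = \left(-8202\right) \left(-1850\right) = 15173700$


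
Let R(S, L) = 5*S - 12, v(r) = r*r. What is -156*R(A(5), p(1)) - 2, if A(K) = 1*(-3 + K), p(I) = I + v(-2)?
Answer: 310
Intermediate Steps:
v(r) = r**2
p(I) = 4 + I (p(I) = I + (-2)**2 = I + 4 = 4 + I)
A(K) = -3 + K
R(S, L) = -12 + 5*S
-156*R(A(5), p(1)) - 2 = -156*(-12 + 5*(-3 + 5)) - 2 = -156*(-12 + 5*2) - 2 = -156*(-12 + 10) - 2 = -156*(-2) - 2 = 312 - 2 = 310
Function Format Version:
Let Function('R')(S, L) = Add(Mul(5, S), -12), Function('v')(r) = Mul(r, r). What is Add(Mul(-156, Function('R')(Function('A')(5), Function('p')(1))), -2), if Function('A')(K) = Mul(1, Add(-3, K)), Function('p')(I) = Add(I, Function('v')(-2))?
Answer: 310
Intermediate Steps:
Function('v')(r) = Pow(r, 2)
Function('p')(I) = Add(4, I) (Function('p')(I) = Add(I, Pow(-2, 2)) = Add(I, 4) = Add(4, I))
Function('A')(K) = Add(-3, K)
Function('R')(S, L) = Add(-12, Mul(5, S))
Add(Mul(-156, Function('R')(Function('A')(5), Function('p')(1))), -2) = Add(Mul(-156, Add(-12, Mul(5, Add(-3, 5)))), -2) = Add(Mul(-156, Add(-12, Mul(5, 2))), -2) = Add(Mul(-156, Add(-12, 10)), -2) = Add(Mul(-156, -2), -2) = Add(312, -2) = 310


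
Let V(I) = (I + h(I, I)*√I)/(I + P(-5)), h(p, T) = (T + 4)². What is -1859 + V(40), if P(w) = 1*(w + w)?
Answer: -5573/3 + 1936*√10/15 ≈ -1449.5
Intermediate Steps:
h(p, T) = (4 + T)²
P(w) = 2*w (P(w) = 1*(2*w) = 2*w)
V(I) = (I + √I*(4 + I)²)/(-10 + I) (V(I) = (I + (4 + I)²*√I)/(I + 2*(-5)) = (I + √I*(4 + I)²)/(I - 10) = (I + √I*(4 + I)²)/(-10 + I))
-1859 + V(40) = -1859 + (40 + √40*(4 + 40)²)/(-10 + 40) = -1859 + (40 + (2*√10)*44²)/30 = -1859 + (40 + (2*√10)*1936)/30 = -1859 + (40 + 3872*√10)/30 = -1859 + (4/3 + 1936*√10/15) = -5573/3 + 1936*√10/15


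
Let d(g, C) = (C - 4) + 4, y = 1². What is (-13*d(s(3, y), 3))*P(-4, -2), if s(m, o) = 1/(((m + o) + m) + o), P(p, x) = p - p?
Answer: 0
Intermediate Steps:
P(p, x) = 0
y = 1
s(m, o) = 1/(2*m + 2*o) (s(m, o) = 1/((o + 2*m) + o) = 1/(2*m + 2*o))
d(g, C) = C (d(g, C) = (-4 + C) + 4 = C)
(-13*d(s(3, y), 3))*P(-4, -2) = -13*3*0 = -39*0 = 0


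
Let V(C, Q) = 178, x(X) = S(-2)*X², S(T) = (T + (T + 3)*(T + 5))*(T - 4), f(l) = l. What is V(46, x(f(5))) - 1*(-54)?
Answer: 232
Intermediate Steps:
S(T) = (-4 + T)*(T + (3 + T)*(5 + T)) (S(T) = (T + (3 + T)*(5 + T))*(-4 + T) = (-4 + T)*(T + (3 + T)*(5 + T)))
x(X) = -6*X² (x(X) = (-60 + (-2)³ - 21*(-2) + 5*(-2)²)*X² = (-60 - 8 + 42 + 5*4)*X² = (-60 - 8 + 42 + 20)*X² = -6*X²)
V(46, x(f(5))) - 1*(-54) = 178 - 1*(-54) = 178 + 54 = 232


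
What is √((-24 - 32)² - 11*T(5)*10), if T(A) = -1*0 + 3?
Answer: √2806 ≈ 52.972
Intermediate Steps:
T(A) = 3 (T(A) = 0 + 3 = 3)
√((-24 - 32)² - 11*T(5)*10) = √((-24 - 32)² - 11*3*10) = √((-56)² - 33*10) = √(3136 - 330) = √2806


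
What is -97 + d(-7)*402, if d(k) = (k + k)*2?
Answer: -11353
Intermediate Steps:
d(k) = 4*k (d(k) = (2*k)*2 = 4*k)
-97 + d(-7)*402 = -97 + (4*(-7))*402 = -97 - 28*402 = -97 - 11256 = -11353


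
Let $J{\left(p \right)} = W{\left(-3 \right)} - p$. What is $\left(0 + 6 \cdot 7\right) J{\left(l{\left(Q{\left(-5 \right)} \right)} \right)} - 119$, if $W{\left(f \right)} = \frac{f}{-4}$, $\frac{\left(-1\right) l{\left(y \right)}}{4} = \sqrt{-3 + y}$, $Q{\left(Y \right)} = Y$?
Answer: $- \frac{175}{2} + 336 i \sqrt{2} \approx -87.5 + 475.18 i$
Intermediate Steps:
$l{\left(y \right)} = - 4 \sqrt{-3 + y}$
$W{\left(f \right)} = - \frac{f}{4}$ ($W{\left(f \right)} = f \left(- \frac{1}{4}\right) = - \frac{f}{4}$)
$J{\left(p \right)} = \frac{3}{4} - p$ ($J{\left(p \right)} = \left(- \frac{1}{4}\right) \left(-3\right) - p = \frac{3}{4} - p$)
$\left(0 + 6 \cdot 7\right) J{\left(l{\left(Q{\left(-5 \right)} \right)} \right)} - 119 = \left(0 + 6 \cdot 7\right) \left(\frac{3}{4} - - 4 \sqrt{-3 - 5}\right) - 119 = \left(0 + 42\right) \left(\frac{3}{4} - - 4 \sqrt{-8}\right) - 119 = 42 \left(\frac{3}{4} - - 4 \cdot 2 i \sqrt{2}\right) - 119 = 42 \left(\frac{3}{4} - - 8 i \sqrt{2}\right) - 119 = 42 \left(\frac{3}{4} + 8 i \sqrt{2}\right) - 119 = \left(\frac{63}{2} + 336 i \sqrt{2}\right) - 119 = - \frac{175}{2} + 336 i \sqrt{2}$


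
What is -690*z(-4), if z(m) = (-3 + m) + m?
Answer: 7590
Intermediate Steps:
z(m) = -3 + 2*m
-690*z(-4) = -690*(-3 + 2*(-4)) = -690*(-3 - 8) = -690*(-11) = -69*(-110) = 7590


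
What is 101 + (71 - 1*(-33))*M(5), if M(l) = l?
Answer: 621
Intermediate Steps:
101 + (71 - 1*(-33))*M(5) = 101 + (71 - 1*(-33))*5 = 101 + (71 + 33)*5 = 101 + 104*5 = 101 + 520 = 621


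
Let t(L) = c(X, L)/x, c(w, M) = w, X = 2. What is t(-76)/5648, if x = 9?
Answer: 1/25416 ≈ 3.9345e-5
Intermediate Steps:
t(L) = 2/9
t(-76)/5648 = (2/9)/5648 = (2/9)*(1/5648) = 1/25416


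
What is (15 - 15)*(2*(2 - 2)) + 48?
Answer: 48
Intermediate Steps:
(15 - 15)*(2*(2 - 2)) + 48 = 0*(2*0) + 48 = 0*0 + 48 = 0 + 48 = 48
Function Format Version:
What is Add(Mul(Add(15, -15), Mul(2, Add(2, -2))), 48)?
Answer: 48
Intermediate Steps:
Add(Mul(Add(15, -15), Mul(2, Add(2, -2))), 48) = Add(Mul(0, Mul(2, 0)), 48) = Add(Mul(0, 0), 48) = Add(0, 48) = 48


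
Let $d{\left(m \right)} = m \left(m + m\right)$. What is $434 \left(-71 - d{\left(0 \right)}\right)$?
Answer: $-30814$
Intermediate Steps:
$d{\left(m \right)} = 2 m^{2}$ ($d{\left(m \right)} = m 2 m = 2 m^{2}$)
$434 \left(-71 - d{\left(0 \right)}\right) = 434 \left(-71 - 2 \cdot 0^{2}\right) = 434 \left(-71 - 2 \cdot 0\right) = 434 \left(-71 - 0\right) = 434 \left(-71 + 0\right) = 434 \left(-71\right) = -30814$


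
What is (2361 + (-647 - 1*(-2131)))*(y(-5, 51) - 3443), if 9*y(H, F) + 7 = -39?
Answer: -119321885/9 ≈ -1.3258e+7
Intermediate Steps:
y(H, F) = -46/9 (y(H, F) = -7/9 + (1/9)*(-39) = -7/9 - 13/3 = -46/9)
(2361 + (-647 - 1*(-2131)))*(y(-5, 51) - 3443) = (2361 + (-647 - 1*(-2131)))*(-46/9 - 3443) = (2361 + (-647 + 2131))*(-31033/9) = (2361 + 1484)*(-31033/9) = 3845*(-31033/9) = -119321885/9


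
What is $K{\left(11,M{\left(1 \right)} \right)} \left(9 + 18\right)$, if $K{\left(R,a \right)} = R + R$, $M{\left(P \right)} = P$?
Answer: $594$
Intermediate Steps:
$K{\left(R,a \right)} = 2 R$
$K{\left(11,M{\left(1 \right)} \right)} \left(9 + 18\right) = 2 \cdot 11 \left(9 + 18\right) = 22 \cdot 27 = 594$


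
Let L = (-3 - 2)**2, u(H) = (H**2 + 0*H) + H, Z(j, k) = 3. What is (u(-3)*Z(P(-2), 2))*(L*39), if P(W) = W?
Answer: 17550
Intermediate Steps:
u(H) = H + H**2 (u(H) = (H**2 + 0) + H = H**2 + H = H + H**2)
L = 25 (L = (-5)**2 = 25)
(u(-3)*Z(P(-2), 2))*(L*39) = (-3*(1 - 3)*3)*(25*39) = (-3*(-2)*3)*975 = (6*3)*975 = 18*975 = 17550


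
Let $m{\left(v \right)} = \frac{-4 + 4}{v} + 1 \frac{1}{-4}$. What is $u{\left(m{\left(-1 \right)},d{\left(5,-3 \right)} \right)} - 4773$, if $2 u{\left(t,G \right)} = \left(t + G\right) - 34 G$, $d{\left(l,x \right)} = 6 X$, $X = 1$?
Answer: $- \frac{38977}{8} \approx -4872.1$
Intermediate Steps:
$d{\left(l,x \right)} = 6$ ($d{\left(l,x \right)} = 6 \cdot 1 = 6$)
$m{\left(v \right)} = - \frac{1}{4}$ ($m{\left(v \right)} = \frac{0}{v} + 1 \left(- \frac{1}{4}\right) = 0 - \frac{1}{4} = - \frac{1}{4}$)
$u{\left(t,G \right)} = \frac{t}{2} - \frac{33 G}{2}$ ($u{\left(t,G \right)} = \frac{\left(t + G\right) - 34 G}{2} = \frac{\left(G + t\right) - 34 G}{2} = \frac{t - 33 G}{2} = \frac{t}{2} - \frac{33 G}{2}$)
$u{\left(m{\left(-1 \right)},d{\left(5,-3 \right)} \right)} - 4773 = \left(\frac{1}{2} \left(- \frac{1}{4}\right) - 99\right) - 4773 = \left(- \frac{1}{8} - 99\right) - 4773 = - \frac{793}{8} - 4773 = - \frac{38977}{8}$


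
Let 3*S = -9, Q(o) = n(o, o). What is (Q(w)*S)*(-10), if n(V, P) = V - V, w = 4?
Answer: 0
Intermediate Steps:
n(V, P) = 0
Q(o) = 0
S = -3 (S = (1/3)*(-9) = -3)
(Q(w)*S)*(-10) = (0*(-3))*(-10) = 0*(-10) = 0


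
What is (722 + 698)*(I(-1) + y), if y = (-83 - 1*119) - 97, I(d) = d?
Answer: -426000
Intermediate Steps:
y = -299 (y = (-83 - 119) - 97 = -202 - 97 = -299)
(722 + 698)*(I(-1) + y) = (722 + 698)*(-1 - 299) = 1420*(-300) = -426000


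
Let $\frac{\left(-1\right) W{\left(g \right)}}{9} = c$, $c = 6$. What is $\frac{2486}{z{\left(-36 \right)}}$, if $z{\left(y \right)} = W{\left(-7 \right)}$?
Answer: $- \frac{1243}{27} \approx -46.037$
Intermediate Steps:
$W{\left(g \right)} = -54$ ($W{\left(g \right)} = \left(-9\right) 6 = -54$)
$z{\left(y \right)} = -54$
$\frac{2486}{z{\left(-36 \right)}} = \frac{2486}{-54} = 2486 \left(- \frac{1}{54}\right) = - \frac{1243}{27}$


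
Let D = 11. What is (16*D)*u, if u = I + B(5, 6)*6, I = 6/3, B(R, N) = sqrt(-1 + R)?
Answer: 2464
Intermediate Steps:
I = 2 (I = 6*(1/3) = 2)
u = 14 (u = 2 + sqrt(-1 + 5)*6 = 2 + sqrt(4)*6 = 2 + 2*6 = 2 + 12 = 14)
(16*D)*u = (16*11)*14 = 176*14 = 2464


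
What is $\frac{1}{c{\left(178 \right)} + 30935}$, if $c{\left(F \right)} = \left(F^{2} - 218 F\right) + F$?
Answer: $\frac{1}{23993} \approx 4.1679 \cdot 10^{-5}$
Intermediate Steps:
$c{\left(F \right)} = F^{2} - 217 F$
$\frac{1}{c{\left(178 \right)} + 30935} = \frac{1}{178 \left(-217 + 178\right) + 30935} = \frac{1}{178 \left(-39\right) + 30935} = \frac{1}{-6942 + 30935} = \frac{1}{23993}$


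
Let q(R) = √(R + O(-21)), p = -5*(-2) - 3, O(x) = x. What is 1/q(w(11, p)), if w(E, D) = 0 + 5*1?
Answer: -I/4 ≈ -0.25*I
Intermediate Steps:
p = 7 (p = 10 - 3 = 7)
w(E, D) = 5 (w(E, D) = 0 + 5 = 5)
q(R) = √(-21 + R) (q(R) = √(R - 21) = √(-21 + R))
1/q(w(11, p)) = 1/(√(-21 + 5)) = 1/(√(-16)) = 1/(4*I) = -I/4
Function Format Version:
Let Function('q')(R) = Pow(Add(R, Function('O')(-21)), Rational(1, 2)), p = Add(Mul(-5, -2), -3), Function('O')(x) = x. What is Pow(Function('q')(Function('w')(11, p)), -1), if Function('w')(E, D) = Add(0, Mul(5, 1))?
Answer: Mul(Rational(-1, 4), I) ≈ Mul(-0.25000, I)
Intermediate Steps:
p = 7 (p = Add(10, -3) = 7)
Function('w')(E, D) = 5 (Function('w')(E, D) = Add(0, 5) = 5)
Function('q')(R) = Pow(Add(-21, R), Rational(1, 2)) (Function('q')(R) = Pow(Add(R, -21), Rational(1, 2)) = Pow(Add(-21, R), Rational(1, 2)))
Pow(Function('q')(Function('w')(11, p)), -1) = Pow(Pow(Add(-21, 5), Rational(1, 2)), -1) = Pow(Pow(-16, Rational(1, 2)), -1) = Pow(Mul(4, I), -1) = Mul(Rational(-1, 4), I)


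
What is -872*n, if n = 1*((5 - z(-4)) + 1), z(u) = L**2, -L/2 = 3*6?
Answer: 1124880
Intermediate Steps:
L = -36 (L = -6*6 = -2*18 = -36)
z(u) = 1296 (z(u) = (-36)**2 = 1296)
n = -1290 (n = 1*((5 - 1*1296) + 1) = 1*((5 - 1296) + 1) = 1*(-1291 + 1) = 1*(-1290) = -1290)
-872*n = -872*(-1290) = 1124880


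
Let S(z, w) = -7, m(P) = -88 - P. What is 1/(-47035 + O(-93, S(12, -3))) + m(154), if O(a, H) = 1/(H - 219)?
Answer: -2572438688/10629911 ≈ -242.00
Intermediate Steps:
O(a, H) = 1/(-219 + H)
1/(-47035 + O(-93, S(12, -3))) + m(154) = 1/(-47035 + 1/(-219 - 7)) + (-88 - 1*154) = 1/(-47035 + 1/(-226)) + (-88 - 154) = 1/(-47035 - 1/226) - 242 = 1/(-10629911/226) - 242 = -226/10629911 - 242 = -2572438688/10629911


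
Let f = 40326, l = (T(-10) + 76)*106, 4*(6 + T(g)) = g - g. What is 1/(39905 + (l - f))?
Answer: 1/6999 ≈ 0.00014288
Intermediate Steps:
T(g) = -6 (T(g) = -6 + (g - g)/4 = -6 + (¼)*0 = -6 + 0 = -6)
l = 7420 (l = (-6 + 76)*106 = 70*106 = 7420)
1/(39905 + (l - f)) = 1/(39905 + (7420 - 1*40326)) = 1/(39905 + (7420 - 40326)) = 1/(39905 - 32906) = 1/6999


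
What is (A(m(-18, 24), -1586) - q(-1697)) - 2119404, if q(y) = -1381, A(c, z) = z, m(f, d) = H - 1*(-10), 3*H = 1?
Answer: -2119609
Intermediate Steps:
H = 1/3 (H = (1/3)*1 = 1/3 ≈ 0.33333)
m(f, d) = 31/3 (m(f, d) = 1/3 - 1*(-10) = 1/3 + 10 = 31/3)
(A(m(-18, 24), -1586) - q(-1697)) - 2119404 = (-1586 - 1*(-1381)) - 2119404 = (-1586 + 1381) - 2119404 = -205 - 2119404 = -2119609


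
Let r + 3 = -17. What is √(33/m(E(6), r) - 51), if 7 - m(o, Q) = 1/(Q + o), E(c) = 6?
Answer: I*√417/3 ≈ 6.8069*I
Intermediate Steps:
r = -20 (r = -3 - 17 = -20)
m(o, Q) = 7 - 1/(Q + o)
√(33/m(E(6), r) - 51) = √(33/(((-1 + 7*(-20) + 7*6)/(-20 + 6))) - 51) = √(33/(((-1 - 140 + 42)/(-14))) - 51) = √(33/((-1/14*(-99))) - 51) = √(33/(99/14) - 51) = √(33*(14/99) - 51) = √(14/3 - 51) = √(-139/3) = I*√417/3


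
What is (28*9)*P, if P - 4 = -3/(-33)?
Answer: 11340/11 ≈ 1030.9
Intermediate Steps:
P = 45/11 (P = 4 - 3/(-33) = 4 - 3*(-1/33) = 4 + 1/11 = 45/11 ≈ 4.0909)
(28*9)*P = (28*9)*(45/11) = 252*(45/11) = 11340/11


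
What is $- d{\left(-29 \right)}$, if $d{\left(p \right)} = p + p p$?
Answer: $-812$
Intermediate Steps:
$d{\left(p \right)} = p + p^{2}$
$- d{\left(-29 \right)} = - \left(-29\right) \left(1 - 29\right) = - \left(-29\right) \left(-28\right) = \left(-1\right) 812 = -812$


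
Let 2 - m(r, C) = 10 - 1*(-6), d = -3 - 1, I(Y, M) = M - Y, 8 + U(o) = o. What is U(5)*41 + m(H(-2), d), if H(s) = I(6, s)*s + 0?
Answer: -137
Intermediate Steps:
U(o) = -8 + o
H(s) = s*(-6 + s) (H(s) = (s - 1*6)*s + 0 = (s - 6)*s + 0 = (-6 + s)*s + 0 = s*(-6 + s) + 0 = s*(-6 + s))
d = -4
m(r, C) = -14 (m(r, C) = 2 - (10 - 1*(-6)) = 2 - (10 + 6) = 2 - 1*16 = 2 - 16 = -14)
U(5)*41 + m(H(-2), d) = (-8 + 5)*41 - 14 = -3*41 - 14 = -123 - 14 = -137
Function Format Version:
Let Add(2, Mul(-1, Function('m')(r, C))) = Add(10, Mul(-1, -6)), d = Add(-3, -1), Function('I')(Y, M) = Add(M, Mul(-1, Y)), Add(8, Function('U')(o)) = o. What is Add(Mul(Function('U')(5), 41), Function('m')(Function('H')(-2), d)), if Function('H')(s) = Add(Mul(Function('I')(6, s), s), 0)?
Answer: -137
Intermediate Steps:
Function('U')(o) = Add(-8, o)
Function('H')(s) = Mul(s, Add(-6, s)) (Function('H')(s) = Add(Mul(Add(s, Mul(-1, 6)), s), 0) = Add(Mul(Add(s, -6), s), 0) = Add(Mul(Add(-6, s), s), 0) = Add(Mul(s, Add(-6, s)), 0) = Mul(s, Add(-6, s)))
d = -4
Function('m')(r, C) = -14 (Function('m')(r, C) = Add(2, Mul(-1, Add(10, Mul(-1, -6)))) = Add(2, Mul(-1, Add(10, 6))) = Add(2, Mul(-1, 16)) = Add(2, -16) = -14)
Add(Mul(Function('U')(5), 41), Function('m')(Function('H')(-2), d)) = Add(Mul(Add(-8, 5), 41), -14) = Add(Mul(-3, 41), -14) = Add(-123, -14) = -137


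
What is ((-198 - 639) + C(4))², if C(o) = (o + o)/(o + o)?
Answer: 698896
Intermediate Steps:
C(o) = 1 (C(o) = (2*o)/((2*o)) = (2*o)*(1/(2*o)) = 1)
((-198 - 639) + C(4))² = ((-198 - 639) + 1)² = (-837 + 1)² = (-836)² = 698896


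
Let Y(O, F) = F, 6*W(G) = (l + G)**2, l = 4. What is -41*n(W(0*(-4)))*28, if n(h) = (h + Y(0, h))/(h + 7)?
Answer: -18368/29 ≈ -633.38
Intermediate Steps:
W(G) = (4 + G)**2/6
n(h) = 2*h/(7 + h) (n(h) = (h + h)/(h + 7) = (2*h)/(7 + h) = 2*h/(7 + h))
-41*n(W(0*(-4)))*28 = -82*(4 + 0*(-4))**2/6/(7 + (4 + 0*(-4))**2/6)*28 = -82*(4 + 0)**2/6/(7 + (4 + 0)**2/6)*28 = -82*(1/6)*4**2/(7 + (1/6)*4**2)*28 = -82*(1/6)*16/(7 + (1/6)*16)*28 = -82*8/(3*(7 + 8/3))*28 = -82*8/(3*29/3)*28 = -82*8*3/(3*29)*28 = -41*16/29*28 = -656/29*28 = -18368/29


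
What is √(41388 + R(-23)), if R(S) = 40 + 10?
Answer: √41438 ≈ 203.56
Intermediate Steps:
R(S) = 50
√(41388 + R(-23)) = √(41388 + 50) = √41438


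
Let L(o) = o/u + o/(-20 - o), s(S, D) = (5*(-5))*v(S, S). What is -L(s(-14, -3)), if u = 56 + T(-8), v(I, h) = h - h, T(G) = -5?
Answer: 0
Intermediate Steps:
v(I, h) = 0
u = 51 (u = 56 - 5 = 51)
s(S, D) = 0 (s(S, D) = (5*(-5))*0 = -25*0 = 0)
L(o) = o/51 + o/(-20 - o)
-L(s(-14, -3)) = -0*(-31 + 0)/(51*(20 + 0)) = -0*(-31)/(51*20) = -1*0 = 0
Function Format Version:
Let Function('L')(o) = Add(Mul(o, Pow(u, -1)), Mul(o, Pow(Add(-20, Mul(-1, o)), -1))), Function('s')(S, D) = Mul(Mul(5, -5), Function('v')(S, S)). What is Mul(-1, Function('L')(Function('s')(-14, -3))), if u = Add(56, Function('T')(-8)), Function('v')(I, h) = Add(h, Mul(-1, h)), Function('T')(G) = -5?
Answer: 0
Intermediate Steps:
Function('v')(I, h) = 0
u = 51 (u = Add(56, -5) = 51)
Function('s')(S, D) = 0 (Function('s')(S, D) = Mul(Mul(5, -5), 0) = Mul(-25, 0) = 0)
Function('L')(o) = Add(Mul(Rational(1, 51), o), Mul(o, Pow(Add(-20, Mul(-1, o)), -1))) (Function('L')(o) = Add(Mul(o, Pow(51, -1)), Mul(o, Pow(Add(-20, Mul(-1, o)), -1))) = Add(Mul(o, Rational(1, 51)), Mul(o, Pow(Add(-20, Mul(-1, o)), -1))) = Add(Mul(Rational(1, 51), o), Mul(o, Pow(Add(-20, Mul(-1, o)), -1))))
Mul(-1, Function('L')(Function('s')(-14, -3))) = Mul(-1, Mul(Rational(1, 51), 0, Pow(Add(20, 0), -1), Add(-31, 0))) = Mul(-1, Mul(Rational(1, 51), 0, Pow(20, -1), -31)) = Mul(-1, Mul(Rational(1, 51), 0, Rational(1, 20), -31)) = Mul(-1, 0) = 0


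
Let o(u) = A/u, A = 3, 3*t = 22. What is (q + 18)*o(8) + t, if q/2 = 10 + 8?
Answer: 331/12 ≈ 27.583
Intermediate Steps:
t = 22/3 (t = (⅓)*22 = 22/3 ≈ 7.3333)
q = 36 (q = 2*(10 + 8) = 2*18 = 36)
o(u) = 3/u
(q + 18)*o(8) + t = (36 + 18)*(3/8) + 22/3 = 54*(3*(⅛)) + 22/3 = 54*(3/8) + 22/3 = 81/4 + 22/3 = 331/12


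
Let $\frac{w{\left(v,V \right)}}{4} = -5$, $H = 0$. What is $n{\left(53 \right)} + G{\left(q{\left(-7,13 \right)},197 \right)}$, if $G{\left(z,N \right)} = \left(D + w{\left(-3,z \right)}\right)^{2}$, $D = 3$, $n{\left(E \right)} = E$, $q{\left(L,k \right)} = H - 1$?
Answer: $342$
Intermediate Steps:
$w{\left(v,V \right)} = -20$ ($w{\left(v,V \right)} = 4 \left(-5\right) = -20$)
$q{\left(L,k \right)} = -1$ ($q{\left(L,k \right)} = 0 - 1 = -1$)
$G{\left(z,N \right)} = 289$ ($G{\left(z,N \right)} = \left(3 - 20\right)^{2} = \left(-17\right)^{2} = 289$)
$n{\left(53 \right)} + G{\left(q{\left(-7,13 \right)},197 \right)} = 53 + 289 = 342$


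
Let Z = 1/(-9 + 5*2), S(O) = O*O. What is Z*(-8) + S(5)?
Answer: 17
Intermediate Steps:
S(O) = O**2
Z = 1 (Z = 1/(-9 + 10) = 1/1 = 1)
Z*(-8) + S(5) = 1*(-8) + 5**2 = -8 + 25 = 17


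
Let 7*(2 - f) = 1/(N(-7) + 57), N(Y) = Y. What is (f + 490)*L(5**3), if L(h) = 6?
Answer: 516597/175 ≈ 2952.0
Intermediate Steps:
f = 699/350 (f = 2 - 1/(7*(-7 + 57)) = 2 - 1/7/50 = 2 - 1/7*1/50 = 2 - 1/350 = 699/350 ≈ 1.9971)
(f + 490)*L(5**3) = (699/350 + 490)*6 = (172199/350)*6 = 516597/175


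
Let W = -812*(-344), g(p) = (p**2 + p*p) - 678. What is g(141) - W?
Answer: -240244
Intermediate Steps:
g(p) = -678 + 2*p**2 (g(p) = (p**2 + p**2) - 678 = 2*p**2 - 678 = -678 + 2*p**2)
W = 279328
g(141) - W = (-678 + 2*141**2) - 1*279328 = (-678 + 2*19881) - 279328 = (-678 + 39762) - 279328 = 39084 - 279328 = -240244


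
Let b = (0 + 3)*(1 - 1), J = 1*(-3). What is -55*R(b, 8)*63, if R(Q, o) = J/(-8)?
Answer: -10395/8 ≈ -1299.4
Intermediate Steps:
J = -3
b = 0 (b = 3*0 = 0)
R(Q, o) = 3/8 (R(Q, o) = -3/(-8) = -3*(-1/8) = 3/8)
-55*R(b, 8)*63 = -55*3/8*63 = -165/8*63 = -10395/8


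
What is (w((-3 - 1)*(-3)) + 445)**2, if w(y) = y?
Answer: 208849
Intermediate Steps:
(w((-3 - 1)*(-3)) + 445)**2 = ((-3 - 1)*(-3) + 445)**2 = (-4*(-3) + 445)**2 = (12 + 445)**2 = 457**2 = 208849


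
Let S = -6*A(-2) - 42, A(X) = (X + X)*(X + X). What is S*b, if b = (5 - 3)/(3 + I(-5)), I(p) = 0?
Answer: -92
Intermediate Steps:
A(X) = 4*X² (A(X) = (2*X)*(2*X) = 4*X²)
b = ⅔ (b = (5 - 3)/(3 + 0) = 2/3 = 2*(⅓) = ⅔ ≈ 0.66667)
S = -138 (S = -24*(-2)² - 42 = -24*4 - 42 = -6*16 - 42 = -96 - 42 = -138)
S*b = -138*⅔ = -92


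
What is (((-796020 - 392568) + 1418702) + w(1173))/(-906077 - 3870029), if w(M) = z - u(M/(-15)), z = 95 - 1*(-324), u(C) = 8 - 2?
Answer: -12133/251374 ≈ -0.048267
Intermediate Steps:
u(C) = 6
z = 419 (z = 95 + 324 = 419)
w(M) = 413 (w(M) = 419 - 1*6 = 419 - 6 = 413)
(((-796020 - 392568) + 1418702) + w(1173))/(-906077 - 3870029) = (((-796020 - 392568) + 1418702) + 413)/(-906077 - 3870029) = ((-1188588 + 1418702) + 413)/(-4776106) = (230114 + 413)*(-1/4776106) = 230527*(-1/4776106) = -12133/251374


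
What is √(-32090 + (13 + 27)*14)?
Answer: I*√31530 ≈ 177.57*I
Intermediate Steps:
√(-32090 + (13 + 27)*14) = √(-32090 + 40*14) = √(-32090 + 560) = √(-31530) = I*√31530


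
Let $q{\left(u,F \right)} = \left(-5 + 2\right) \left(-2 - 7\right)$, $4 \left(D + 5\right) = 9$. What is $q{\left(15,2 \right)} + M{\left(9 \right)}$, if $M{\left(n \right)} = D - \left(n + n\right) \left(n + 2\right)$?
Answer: $- \frac{695}{4} \approx -173.75$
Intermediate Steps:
$D = - \frac{11}{4}$ ($D = -5 + \frac{1}{4} \cdot 9 = -5 + \frac{9}{4} = - \frac{11}{4} \approx -2.75$)
$q{\left(u,F \right)} = 27$ ($q{\left(u,F \right)} = \left(-3\right) \left(-9\right) = 27$)
$M{\left(n \right)} = - \frac{11}{4} - 2 n \left(2 + n\right)$ ($M{\left(n \right)} = - \frac{11}{4} - \left(n + n\right) \left(n + 2\right) = - \frac{11}{4} - 2 n \left(2 + n\right)$)
$q{\left(15,2 \right)} + M{\left(9 \right)} = 27 - \left(\frac{155}{4} + 162\right) = 27 - \frac{803}{4} = - \frac{695}{4}$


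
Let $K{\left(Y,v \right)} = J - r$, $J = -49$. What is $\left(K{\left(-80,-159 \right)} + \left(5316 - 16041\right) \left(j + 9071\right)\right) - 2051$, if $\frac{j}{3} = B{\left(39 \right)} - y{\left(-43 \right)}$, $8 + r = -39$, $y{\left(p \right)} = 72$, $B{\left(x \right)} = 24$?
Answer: $-95744128$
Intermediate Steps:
$r = -47$ ($r = -8 - 39 = -47$)
$K{\left(Y,v \right)} = -2$ ($K{\left(Y,v \right)} = -49 - -47 = -49 + 47 = -2$)
$j = -144$ ($j = 3 \left(24 - 72\right) = 3 \left(-48\right) = -144$)
$\left(K{\left(-80,-159 \right)} + \left(5316 - 16041\right) \left(j + 9071\right)\right) - 2051 = \left(-2 + \left(5316 - 16041\right) \left(-144 + 9071\right)\right) - 2051 = \left(-2 - 95742075\right) - 2051 = -95742077 - 2051 = -95744128$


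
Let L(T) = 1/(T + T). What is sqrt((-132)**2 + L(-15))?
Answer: sqrt(15681570)/30 ≈ 132.00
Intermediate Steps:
L(T) = 1/(2*T)
sqrt((-132)**2 + L(-15)) = sqrt((-132)**2 + (1/2)/(-15)) = sqrt(17424 + (1/2)*(-1/15)) = sqrt(17424 - 1/30) = sqrt(522719/30) = sqrt(15681570)/30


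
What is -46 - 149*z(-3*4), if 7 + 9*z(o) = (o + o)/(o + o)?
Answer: 160/3 ≈ 53.333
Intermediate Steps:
z(o) = -⅔ (z(o) = -7/9 + ((o + o)/(o + o))/9 = -7/9 + ((2*o)/((2*o)))/9 = -7/9 + ((2*o)*(1/(2*o)))/9 = -7/9 + (⅑)*1 = -7/9 + ⅑ = -⅔)
-46 - 149*z(-3*4) = -46 - 149*(-⅔) = -46 + 298/3 = 160/3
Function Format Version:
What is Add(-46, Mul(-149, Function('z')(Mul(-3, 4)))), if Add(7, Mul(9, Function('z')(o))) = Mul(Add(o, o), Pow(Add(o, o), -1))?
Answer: Rational(160, 3) ≈ 53.333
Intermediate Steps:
Function('z')(o) = Rational(-2, 3) (Function('z')(o) = Add(Rational(-7, 9), Mul(Rational(1, 9), Mul(Add(o, o), Pow(Add(o, o), -1)))) = Add(Rational(-7, 9), Mul(Rational(1, 9), Mul(Mul(2, o), Pow(Mul(2, o), -1)))) = Add(Rational(-7, 9), Mul(Rational(1, 9), Mul(Mul(2, o), Mul(Rational(1, 2), Pow(o, -1))))) = Add(Rational(-7, 9), Mul(Rational(1, 9), 1)) = Add(Rational(-7, 9), Rational(1, 9)) = Rational(-2, 3))
Add(-46, Mul(-149, Function('z')(Mul(-3, 4)))) = Add(-46, Mul(-149, Rational(-2, 3))) = Add(-46, Rational(298, 3)) = Rational(160, 3)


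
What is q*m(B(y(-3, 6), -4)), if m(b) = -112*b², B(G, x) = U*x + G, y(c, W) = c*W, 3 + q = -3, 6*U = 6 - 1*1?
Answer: 917504/3 ≈ 3.0583e+5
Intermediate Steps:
U = ⅚ (U = (6 - 1*1)/6 = (6 - 1)/6 = (⅙)*5 = ⅚ ≈ 0.83333)
q = -6 (q = -3 - 3 = -6)
y(c, W) = W*c
B(G, x) = G + 5*x/6 (B(G, x) = 5*x/6 + G = G + 5*x/6)
q*m(B(y(-3, 6), -4)) = -(-672)*(6*(-3) + (⅚)*(-4))² = -(-672)*(-18 - 10/3)² = -(-672)*(-64/3)² = -(-672)*4096/9 = -6*(-458752/9) = 917504/3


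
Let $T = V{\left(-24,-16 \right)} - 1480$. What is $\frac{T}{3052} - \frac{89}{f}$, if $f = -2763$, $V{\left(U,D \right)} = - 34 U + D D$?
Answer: $- \frac{213919}{2108169} \approx -0.10147$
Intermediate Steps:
$V{\left(U,D \right)} = D^{2} - 34 U$ ($V{\left(U,D \right)} = - 34 U + D^{2} = D^{2} - 34 U$)
$T = -408$ ($T = \left(\left(-16\right)^{2} - -816\right) - 1480 = \left(256 + 816\right) - 1480 = 1072 - 1480 = -408$)
$\frac{T}{3052} - \frac{89}{f} = - \frac{408}{3052} - \frac{89}{-2763} = \left(-408\right) \frac{1}{3052} - - \frac{89}{2763} = - \frac{102}{763} + \frac{89}{2763} = - \frac{213919}{2108169}$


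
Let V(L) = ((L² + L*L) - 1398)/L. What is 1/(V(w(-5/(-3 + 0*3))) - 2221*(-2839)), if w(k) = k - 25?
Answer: 105/662070386 ≈ 1.5859e-7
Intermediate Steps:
w(k) = -25 + k
V(L) = (-1398 + 2*L²)/L (V(L) = ((L² + L²) - 1398)/L = (2*L² - 1398)/L = (-1398 + 2*L²)/L)
1/(V(w(-5/(-3 + 0*3))) - 2221*(-2839)) = 1/((-1398/(-25 - 5/(-3 + 0*3)) + 2*(-25 - 5/(-3 + 0*3))) - 2221*(-2839)) = 1/((-1398/(-25 - 5/(-3 + 0)) + 2*(-25 - 5/(-3 + 0))) + 6305419) = 1/((-1398/(-25 - 5/(-3)) + 2*(-25 - 5/(-3))) + 6305419) = 1/((-1398/(-25 - 5*(-⅓)) + 2*(-25 - 5*(-⅓))) + 6305419) = 1/((-1398/(-25 + 5/3) + 2*(-25 + 5/3)) + 6305419) = 1/((-1398/(-70/3) + 2*(-70/3)) + 6305419) = 1/((-1398*(-3/70) - 140/3) + 6305419) = 1/((2097/35 - 140/3) + 6305419) = 1/(1391/105 + 6305419) = 1/(662070386/105) = 105/662070386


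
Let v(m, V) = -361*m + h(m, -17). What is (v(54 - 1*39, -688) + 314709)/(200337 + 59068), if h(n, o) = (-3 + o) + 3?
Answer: 309277/259405 ≈ 1.1923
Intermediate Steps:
h(n, o) = o
v(m, V) = -17 - 361*m (v(m, V) = -361*m - 17 = -17 - 361*m)
(v(54 - 1*39, -688) + 314709)/(200337 + 59068) = ((-17 - 361*(54 - 1*39)) + 314709)/(200337 + 59068) = ((-17 - 361*(54 - 39)) + 314709)/259405 = ((-17 - 361*15) + 314709)*(1/259405) = ((-17 - 5415) + 314709)*(1/259405) = (-5432 + 314709)*(1/259405) = 309277*(1/259405) = 309277/259405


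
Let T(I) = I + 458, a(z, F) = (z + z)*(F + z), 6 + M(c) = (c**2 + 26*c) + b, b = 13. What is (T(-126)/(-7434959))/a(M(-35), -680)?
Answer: 83/428536166842 ≈ 1.9368e-10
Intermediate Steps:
M(c) = 7 + c**2 + 26*c (M(c) = -6 + ((c**2 + 26*c) + 13) = -6 + (13 + c**2 + 26*c) = 7 + c**2 + 26*c)
a(z, F) = 2*z*(F + z) (a(z, F) = (2*z)*(F + z) = 2*z*(F + z))
T(I) = 458 + I
(T(-126)/(-7434959))/a(M(-35), -680) = ((458 - 126)/(-7434959))/((2*(7 + (-35)**2 + 26*(-35))*(-680 + (7 + (-35)**2 + 26*(-35))))) = (332*(-1/7434959))/((2*(7 + 1225 - 910)*(-680 + (7 + 1225 - 910)))) = -332*1/(644*(-680 + 322))/7434959 = -332/(7434959*(2*322*(-358))) = -332/7434959/(-230552) = -332/7434959*(-1/230552) = 83/428536166842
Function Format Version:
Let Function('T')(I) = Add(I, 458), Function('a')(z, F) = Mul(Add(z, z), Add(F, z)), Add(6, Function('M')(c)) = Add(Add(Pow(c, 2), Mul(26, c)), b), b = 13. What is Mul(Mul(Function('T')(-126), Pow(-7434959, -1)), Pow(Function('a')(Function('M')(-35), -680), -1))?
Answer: Rational(83, 428536166842) ≈ 1.9368e-10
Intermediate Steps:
Function('M')(c) = Add(7, Pow(c, 2), Mul(26, c)) (Function('M')(c) = Add(-6, Add(Add(Pow(c, 2), Mul(26, c)), 13)) = Add(-6, Add(13, Pow(c, 2), Mul(26, c))) = Add(7, Pow(c, 2), Mul(26, c)))
Function('a')(z, F) = Mul(2, z, Add(F, z)) (Function('a')(z, F) = Mul(Mul(2, z), Add(F, z)) = Mul(2, z, Add(F, z)))
Function('T')(I) = Add(458, I)
Mul(Mul(Function('T')(-126), Pow(-7434959, -1)), Pow(Function('a')(Function('M')(-35), -680), -1)) = Mul(Mul(Add(458, -126), Pow(-7434959, -1)), Pow(Mul(2, Add(7, Pow(-35, 2), Mul(26, -35)), Add(-680, Add(7, Pow(-35, 2), Mul(26, -35)))), -1)) = Mul(Mul(332, Rational(-1, 7434959)), Pow(Mul(2, Add(7, 1225, -910), Add(-680, Add(7, 1225, -910))), -1)) = Mul(Rational(-332, 7434959), Pow(Mul(2, 322, Add(-680, 322)), -1)) = Mul(Rational(-332, 7434959), Pow(Mul(2, 322, -358), -1)) = Mul(Rational(-332, 7434959), Pow(-230552, -1)) = Mul(Rational(-332, 7434959), Rational(-1, 230552)) = Rational(83, 428536166842)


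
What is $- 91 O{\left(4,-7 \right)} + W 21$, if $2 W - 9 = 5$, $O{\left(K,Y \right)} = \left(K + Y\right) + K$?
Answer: $56$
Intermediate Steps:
$O{\left(K,Y \right)} = Y + 2 K$
$W = 7$ ($W = \frac{9}{2} + \frac{1}{2} \cdot 5 = \frac{9}{2} + \frac{5}{2} = 7$)
$- 91 O{\left(4,-7 \right)} + W 21 = - 91 \left(-7 + 2 \cdot 4\right) + 7 \cdot 21 = - 91 \left(-7 + 8\right) + 147 = \left(-91\right) 1 + 147 = -91 + 147 = 56$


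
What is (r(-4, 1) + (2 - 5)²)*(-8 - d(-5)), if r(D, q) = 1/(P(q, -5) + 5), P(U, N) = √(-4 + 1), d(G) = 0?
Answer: 8*(-9*√3 + 46*I)/(√3 - 5*I) ≈ -73.429 + 0.49487*I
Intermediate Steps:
P(U, N) = I*√3 (P(U, N) = √(-3) = I*√3)
r(D, q) = 1/(5 + I*√3) (r(D, q) = 1/(I*√3 + 5) = 1/(5 + I*√3))
(r(-4, 1) + (2 - 5)²)*(-8 - d(-5)) = ((5/28 - I*√3/28) + (2 - 5)²)*(-8 - 1*0) = ((5/28 - I*√3/28) + (-3)²)*(-8 + 0) = ((5/28 - I*√3/28) + 9)*(-8) = (257/28 - I*√3/28)*(-8) = -514/7 + 2*I*√3/7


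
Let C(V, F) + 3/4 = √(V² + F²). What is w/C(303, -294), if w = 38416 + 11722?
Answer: 200552/950637 + 802208*√19805/950637 ≈ 118.97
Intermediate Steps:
w = 50138
C(V, F) = -¾ + √(F² + V²) (C(V, F) = -¾ + √(V² + F²) = -¾ + √(F² + V²))
w/C(303, -294) = 50138/(-¾ + √((-294)² + 303²)) = 50138/(-¾ + √(86436 + 91809)) = 50138/(-¾ + √178245) = 50138/(-¾ + 3*√19805)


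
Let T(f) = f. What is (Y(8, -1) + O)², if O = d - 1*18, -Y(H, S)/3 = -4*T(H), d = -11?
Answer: 4489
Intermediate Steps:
Y(H, S) = 12*H (Y(H, S) = -(-12)*H = 12*H)
O = -29 (O = -11 - 1*18 = -11 - 18 = -29)
(Y(8, -1) + O)² = (12*8 - 29)² = (96 - 29)² = 67² = 4489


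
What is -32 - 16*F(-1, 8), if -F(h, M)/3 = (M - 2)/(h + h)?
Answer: -176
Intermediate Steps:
F(h, M) = -3*(-2 + M)/(2*h) (F(h, M) = -3*(M - 2)/(h + h) = -3*(-2 + M)/(2*h))
-32 - 16*F(-1, 8) = -32 - 24*(2 - 1*8)/(-1) = -32 - 24*(-1)*(2 - 8) = -32 - 24*(-1)*(-6) = -32 - 16*9 = -32 - 144 = -176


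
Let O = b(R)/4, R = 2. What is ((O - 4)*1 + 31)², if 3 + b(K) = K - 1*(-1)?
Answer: 729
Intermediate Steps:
b(K) = -2 + K (b(K) = -3 + (K - 1*(-1)) = -3 + (K + 1) = -3 + (1 + K) = -2 + K)
O = 0 (O = (-2 + 2)/4 = 0*(¼) = 0)
((O - 4)*1 + 31)² = ((0 - 4)*1 + 31)² = (-4*1 + 31)² = (-4 + 31)² = 27² = 729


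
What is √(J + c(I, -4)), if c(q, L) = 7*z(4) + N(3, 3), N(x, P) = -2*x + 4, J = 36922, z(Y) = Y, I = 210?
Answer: 2*√9237 ≈ 192.22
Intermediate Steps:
N(x, P) = 4 - 2*x
c(q, L) = 26 (c(q, L) = 7*4 + (4 - 2*3) = 28 + (4 - 6) = 28 - 2 = 26)
√(J + c(I, -4)) = √(36922 + 26) = √36948 = 2*√9237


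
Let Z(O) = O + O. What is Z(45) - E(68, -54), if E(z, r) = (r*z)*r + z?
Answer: -198266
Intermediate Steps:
E(z, r) = z + z*r² (E(z, r) = z*r² + z = z + z*r²)
Z(O) = 2*O
Z(45) - E(68, -54) = 2*45 - 68*(1 + (-54)²) = 90 - 68*(1 + 2916) = 90 - 68*2917 = 90 - 1*198356 = 90 - 198356 = -198266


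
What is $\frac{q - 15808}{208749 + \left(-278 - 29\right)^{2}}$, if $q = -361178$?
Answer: $- \frac{188493}{151499} \approx -1.2442$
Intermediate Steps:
$\frac{q - 15808}{208749 + \left(-278 - 29\right)^{2}} = \frac{-361178 - 15808}{208749 + \left(-278 - 29\right)^{2}} = - \frac{376986}{208749 + \left(-307\right)^{2}} = - \frac{376986}{208749 + 94249} = - \frac{376986}{302998} = \left(-376986\right) \frac{1}{302998} = - \frac{188493}{151499}$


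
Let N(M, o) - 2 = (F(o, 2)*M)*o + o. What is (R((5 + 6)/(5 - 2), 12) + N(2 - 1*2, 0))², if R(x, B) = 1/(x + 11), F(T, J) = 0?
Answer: 8281/1936 ≈ 4.2774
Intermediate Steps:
R(x, B) = 1/(11 + x)
N(M, o) = 2 + o (N(M, o) = 2 + ((0*M)*o + o) = 2 + (0*o + o) = 2 + (0 + o) = 2 + o)
(R((5 + 6)/(5 - 2), 12) + N(2 - 1*2, 0))² = (1/(11 + (5 + 6)/(5 - 2)) + (2 + 0))² = (1/(11 + 11/3) + 2)² = (1/(44/3) + 2)² = (3/44 + 2)² = (91/44)² = 8281/1936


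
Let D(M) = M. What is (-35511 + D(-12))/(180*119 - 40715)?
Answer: 35523/19295 ≈ 1.8410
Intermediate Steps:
(-35511 + D(-12))/(180*119 - 40715) = (-35511 - 12)/(180*119 - 40715) = -35523/(21420 - 40715) = -35523/(-19295) = -35523*(-1/19295) = 35523/19295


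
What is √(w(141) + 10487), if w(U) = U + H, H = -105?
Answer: √10523 ≈ 102.58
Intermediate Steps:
w(U) = -105 + U (w(U) = U - 105 = -105 + U)
√(w(141) + 10487) = √((-105 + 141) + 10487) = √(36 + 10487) = √10523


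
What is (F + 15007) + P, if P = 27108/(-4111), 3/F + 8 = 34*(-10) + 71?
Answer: 17081654980/1138747 ≈ 15000.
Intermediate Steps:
F = -3/277 (F = 3/(-8 + (34*(-10) + 71)) = 3/(-8 + (-340 + 71)) = 3/(-8 - 269) = 3/(-277) = 3*(-1/277) = -3/277 ≈ -0.010830)
P = -27108/4111 (P = 27108*(-1/4111) = -27108/4111 ≈ -6.5940)
(F + 15007) + P = (-3/277 + 15007) - 27108/4111 = 4156936/277 - 27108/4111 = 17081654980/1138747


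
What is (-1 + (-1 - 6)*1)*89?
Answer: -712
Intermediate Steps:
(-1 + (-1 - 6)*1)*89 = (-1 - 7*1)*89 = (-1 - 7)*89 = -8*89 = -712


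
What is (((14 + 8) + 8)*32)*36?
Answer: 34560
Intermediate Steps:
(((14 + 8) + 8)*32)*36 = ((22 + 8)*32)*36 = (30*32)*36 = 960*36 = 34560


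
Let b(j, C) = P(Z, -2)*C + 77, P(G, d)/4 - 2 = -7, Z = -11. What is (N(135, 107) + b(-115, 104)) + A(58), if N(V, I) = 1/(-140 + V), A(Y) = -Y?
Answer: -10306/5 ≈ -2061.2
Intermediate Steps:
P(G, d) = -20 (P(G, d) = 8 + 4*(-7) = 8 - 28 = -20)
b(j, C) = 77 - 20*C (b(j, C) = -20*C + 77 = 77 - 20*C)
(N(135, 107) + b(-115, 104)) + A(58) = (1/(-140 + 135) + (77 - 20*104)) - 1*58 = (1/(-5) + (77 - 2080)) - 58 = (-⅕ - 2003) - 58 = -10016/5 - 58 = -10306/5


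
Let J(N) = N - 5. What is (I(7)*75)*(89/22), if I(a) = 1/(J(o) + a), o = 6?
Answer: 6675/176 ≈ 37.926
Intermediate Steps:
J(N) = -5 + N
I(a) = 1/(1 + a) (I(a) = 1/((-5 + 6) + a) = 1/(1 + a))
(I(7)*75)*(89/22) = (75/(1 + 7))*(89/22) = (75/8)*(89*(1/22)) = ((⅛)*75)*(89/22) = (75/8)*(89/22) = 6675/176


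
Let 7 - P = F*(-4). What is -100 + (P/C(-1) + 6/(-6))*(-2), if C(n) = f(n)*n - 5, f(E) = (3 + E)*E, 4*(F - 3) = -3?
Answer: -262/3 ≈ -87.333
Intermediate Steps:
F = 9/4 (F = 3 + (¼)*(-3) = 3 - ¾ = 9/4 ≈ 2.2500)
f(E) = E*(3 + E)
C(n) = -5 + n²*(3 + n) (C(n) = (n*(3 + n))*n - 5 = n²*(3 + n) - 5 = -5 + n²*(3 + n))
P = 16 (P = 7 - 9*(-4)/4 = 7 - 1*(-9) = 7 + 9 = 16)
-100 + (P/C(-1) + 6/(-6))*(-2) = -100 + (16/(-5 + (-1)²*(3 - 1)) + 6/(-6))*(-2) = -100 + (16/(-5 + 1*2) + 6*(-⅙))*(-2) = -100 + (16/(-5 + 2) - 1)*(-2) = -100 + (16/(-3) - 1)*(-2) = -100 + (16*(-⅓) - 1)*(-2) = -100 + (-16/3 - 1)*(-2) = -100 - 19/3*(-2) = -100 + 38/3 = -262/3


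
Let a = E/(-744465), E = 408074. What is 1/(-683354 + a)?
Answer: -744465/508733543684 ≈ -1.4634e-6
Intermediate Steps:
a = -408074/744465 (a = 408074/(-744465) = 408074*(-1/744465) = -408074/744465 ≈ -0.54814)
1/(-683354 + a) = 1/(-683354 - 408074/744465) = 1/(-508733543684/744465) = -744465/508733543684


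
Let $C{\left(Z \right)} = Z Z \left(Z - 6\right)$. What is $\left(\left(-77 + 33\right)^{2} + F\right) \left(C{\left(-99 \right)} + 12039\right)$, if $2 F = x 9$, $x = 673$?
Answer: $-5049224157$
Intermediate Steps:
$F = \frac{6057}{2}$ ($F = \frac{673 \cdot 9}{2} = \frac{1}{2} \cdot 6057 = \frac{6057}{2} \approx 3028.5$)
$C{\left(Z \right)} = Z^{2} \left(-6 + Z\right)$
$\left(\left(-77 + 33\right)^{2} + F\right) \left(C{\left(-99 \right)} + 12039\right) = \left(\left(-77 + 33\right)^{2} + \frac{6057}{2}\right) \left(\left(-99\right)^{2} \left(-6 - 99\right) + 12039\right) = \left(\left(-44\right)^{2} + \frac{6057}{2}\right) \left(9801 \left(-105\right) + 12039\right) = \left(1936 + \frac{6057}{2}\right) \left(-1029105 + 12039\right) = \frac{9929}{2} \left(-1017066\right) = -5049224157$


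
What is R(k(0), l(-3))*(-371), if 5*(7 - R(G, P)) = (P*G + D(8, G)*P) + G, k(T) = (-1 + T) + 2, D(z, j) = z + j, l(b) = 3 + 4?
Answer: 13356/5 ≈ 2671.2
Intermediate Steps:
l(b) = 7
D(z, j) = j + z
k(T) = 1 + T
R(G, P) = 7 - G/5 - G*P/5 - P*(8 + G)/5 (R(G, P) = 7 - ((P*G + (G + 8)*P) + G)/5 = 7 - ((G*P + (8 + G)*P) + G)/5 = 7 - ((G*P + P*(8 + G)) + G)/5 = 7 - (G + G*P + P*(8 + G))/5 = 7 + (-G/5 - G*P/5 - P*(8 + G)/5) = 7 - G/5 - G*P/5 - P*(8 + G)/5)
R(k(0), l(-3))*(-371) = (7 - (1 + 0)/5 - ⅕*(1 + 0)*7 - ⅕*7*(8 + (1 + 0)))*(-371) = (7 - ⅕*1 - ⅕*1*7 - ⅕*7*(8 + 1))*(-371) = (7 - ⅕ - 7/5 - ⅕*7*9)*(-371) = (7 - ⅕ - 7/5 - 63/5)*(-371) = -36/5*(-371) = 13356/5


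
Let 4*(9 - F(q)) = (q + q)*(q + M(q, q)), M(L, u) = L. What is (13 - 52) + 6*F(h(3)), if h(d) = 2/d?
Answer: 37/3 ≈ 12.333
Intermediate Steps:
F(q) = 9 - q² (F(q) = 9 - (q + q)*(q + q)/4 = 9 - 2*q*2*q/4 = 9 - q²)
(13 - 52) + 6*F(h(3)) = (13 - 52) + 6*(9 - (2/3)²) = -39 + 6*(9 - (2*(⅓))²) = -39 + 6*(9 - (⅔)²) = -39 + 6*(9 - 1*4/9) = -39 + 6*(9 - 4/9) = -39 + 6*(77/9) = -39 + 154/3 = 37/3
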